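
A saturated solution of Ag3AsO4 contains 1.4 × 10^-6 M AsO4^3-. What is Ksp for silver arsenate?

Ksp = 1.0e-22

Ag3AsO4(s) <=> 3 Ag^+(aq) + AsO4^3-(aq)
Stoichiometry gives [Ag^+] = (3/1)[AsO4^3-] = 4.20 × 10^-6 M.
Ksp = [Ag^+]^3[AsO4^3-]
Ksp = (4.20 × 10^-6)^3 × 1.4 x 10^-6 = 1.0 x 10^-22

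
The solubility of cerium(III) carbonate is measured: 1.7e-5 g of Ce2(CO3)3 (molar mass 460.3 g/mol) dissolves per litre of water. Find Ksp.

Ksp = 7.4 × 10^-36

Molar solubility s = (1.7 × 10^-5 g/L) / (460.3 g/mol) = 3.69 × 10^-8 M.
Ce2(CO3)3(s) ⇌ 2 Ce^3+(aq) + 3 CO3^2-(aq)
If s mol/L of Ce2(CO3)3 dissolves, [Ce^3+] = 2s and [CO3^2-] = 3s.
Ksp = [Ce^3+]^2[CO3^2-]^3
Substituting: Ksp = (2s)^2(3s)^3 = 108s^5
Ksp = 108 × (3.69 × 10^-8)^5 = 7.4 x 10^-36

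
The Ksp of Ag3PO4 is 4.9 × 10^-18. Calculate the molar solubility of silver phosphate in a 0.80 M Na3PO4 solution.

Ag3PO4(s) ⇌ 3 Ag^+ + PO4^3-
Ksp = [Ag^+]^3[PO4^3-]
Let s = moles of Ag3PO4 that dissolve per litre. [Ag^+] = 3s, [PO4^3-] = 0.80 + s ≈ 0.80 (Ksp is small, so little additional dissolves).
Ksp ≈ (3s)^3 × 0.80
s = 6.1 x 10^-7 M
Check: s = 6.1 x 10^-7 ≪ 0.80, so the approximation is valid.

s = 6.1 × 10^-7 M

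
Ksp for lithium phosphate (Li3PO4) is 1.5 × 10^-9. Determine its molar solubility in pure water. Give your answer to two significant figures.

Li3PO4(s) ⇌ 3 Li^+(aq) + PO4^3-(aq)
Ksp = [Li^+]^3[PO4^3-]
Let s = molar solubility. Then [Li^+] = 3s and [PO4^3-] = s.
Ksp = (3s)^3s = 27s^4
s = (1.5 × 10^-9 / 27)^(1/4) = 2.7 × 10^-3 M

s ≈ 2.7e-3 M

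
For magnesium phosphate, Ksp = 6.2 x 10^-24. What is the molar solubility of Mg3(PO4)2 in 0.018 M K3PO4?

8.9 x 10^-8 M

Mg3(PO4)2(s) ⇌ 3 Mg^2+(aq) + 2 PO4^3-(aq)
Ksp = [Mg^2+]^3[PO4^3-]^2
If s mol/L dissolves here, [Mg^2+] = 3s, [PO4^3-] = 0.018 + 2s ≈ 0.018 (common-ion effect: PO4^3- is already 0.018 M).
Ksp ≈ (3s)^3 × (0.018)^2
s = 8.9 x 10^-8 M
Check: 2s = 1.8 x 10^-7 ≪ 0.018, so the approximation is valid.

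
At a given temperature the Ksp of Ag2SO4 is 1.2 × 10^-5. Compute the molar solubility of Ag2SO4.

Ag2SO4(s) ⇌ 2 Ag^+ + SO4^2-
Ksp = [Ag^+]^2[SO4^2-]
For each mole of Ag2SO4 that dissolves: [Ag^+] = 2s, [SO4^2-] = s.
Ksp = (2s)^2s = 4s^3
s^3 = 1.2 × 10^-5 / 4, so s = 1.4 × 10^-2 M

s = 1.4 x 10^-2 M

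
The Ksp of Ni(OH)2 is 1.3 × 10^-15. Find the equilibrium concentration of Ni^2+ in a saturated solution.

Ni(OH)2(s) ⇌ Ni^2+(aq) + 2 OH^-(aq)
Ksp = [Ni^2+][OH^-]^2
With molar solubility s: [Ni^2+] = s, [OH^-] = 2s.
Substituting: Ksp = s(2s)^2 = 4s^3
Solving, s = (1.3 × 10^-15/4)^(1/3) = 6.88 × 10^-6 M
[Ni^2+] = s = 6.9 x 10^-6 M

[Ni^2+] ≈ 6.9e-6 M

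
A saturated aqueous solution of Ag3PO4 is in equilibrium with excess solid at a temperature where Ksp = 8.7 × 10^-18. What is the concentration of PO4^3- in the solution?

[PO4^3-] ≈ 2.4 × 10^-5 M

Ag3PO4(s) ⇌ 3 Ag^+(aq) + PO4^3-(aq)
Ksp = [Ag^+]^3[PO4^3-]
With molar solubility s: [Ag^+] = 3s, [PO4^3-] = s.
So Ksp = (3s)^3 × s = 27s^4
s^4 = 8.7 × 10^-18 / 27, so s = 2.38 × 10^-5 M
[PO4^3-] = s = 2.4 × 10^-5 M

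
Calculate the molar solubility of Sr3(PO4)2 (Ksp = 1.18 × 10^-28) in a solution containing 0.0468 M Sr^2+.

s ≈ 5.36e-13 M

Sr3(PO4)2(s) ⇌ 3 Sr^2+ + 2 PO4^3-
Ksp = [Sr^2+]^3[PO4^3-]^2
Let s be the molar solubility in this solution. [Sr^2+] = 0.0468 + 3s ≈ 0.0468, [PO4^3-] = 2s (Ksp is small, so little additional dissolves).
Ksp ≈ (0.0468)^3 × (2s)^2
s = 5.36 × 10^-13 M
Check: 3s = 1.6 × 10^-12 ≪ 0.0468, so the approximation is valid.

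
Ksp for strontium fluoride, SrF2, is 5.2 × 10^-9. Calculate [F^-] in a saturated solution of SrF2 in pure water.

[F^-] = 2.2e-3 M

SrF2(s) <=> Sr^2+(aq) + 2 F^-(aq)
Ksp = [Sr^2+][F^-]^2
If s mol/L of SrF2 dissolves, [Sr^2+] = s and [F^-] = 2s.
Substituting: Ksp = s(2s)^2 = 4s^3
s^3 = 5.2 × 10^-9 / 4, so s = 1.09 x 10^-3 M
[F^-] = 2s = 2.2 × 10^-3 M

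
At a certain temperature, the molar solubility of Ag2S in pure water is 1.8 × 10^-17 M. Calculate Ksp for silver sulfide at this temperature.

Ksp = 2.3 × 10^-50

Ag2S(s) <=> 2 Ag^+ + S^2-
For each mole of Ag2S that dissolves: [Ag^+] = 2s, [S^2-] = s.
Ksp = [Ag^+]^2[S^2-]
Ksp = (2s)^2s = 4s^3
Ksp = 4 × (1.8 × 10^-17)^3 = 2.3 × 10^-50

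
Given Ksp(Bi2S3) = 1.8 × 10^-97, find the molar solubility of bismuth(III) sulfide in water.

Bi2S3(s) ⇌ 2 Bi^3+(aq) + 3 S^2-(aq)
Ksp = [Bi^3+]^2[S^2-]^3
If s mol/L of Bi2S3 dissolves, [Bi^3+] = 2s and [S^2-] = 3s.
So Ksp = (2s)^2 × (3s)^3 = 108s^5
Solving, s = (1.8 × 10^-97/108)^(1/5) = 1.8 × 10^-20 M

1.8 × 10^-20 M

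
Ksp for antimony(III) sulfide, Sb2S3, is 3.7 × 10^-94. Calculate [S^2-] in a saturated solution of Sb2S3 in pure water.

[S^2-] ≈ 2.4 x 10^-19 M

Sb2S3(s) ⇌ 2 Sb^3+(aq) + 3 S^2-(aq)
Ksp = [Sb^3+]^2[S^2-]^3
With molar solubility s: [Sb^3+] = 2s, [S^2-] = 3s.
Ksp = (2s)^2(3s)^3 = 108s^5
s = (3.7 × 10^-94 / 108)^(1/5) = 8.07 x 10^-20 M
[S^2-] = 3s = 2.4 × 10^-19 M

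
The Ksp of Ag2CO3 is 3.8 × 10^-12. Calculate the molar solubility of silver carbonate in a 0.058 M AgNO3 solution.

1.1 × 10^-9 M

Ag2CO3(s) ⇌ 2 Ag^+(aq) + CO3^2-(aq)
Ksp = [Ag^+]^2[CO3^2-]
Let s = moles of Ag2CO3 that dissolve per litre. [Ag^+] = 0.058 + 2s ≈ 0.058, [CO3^2-] = s (common-ion effect: Ag^+ is already 0.058 M).
Ksp ≈ (0.058)^2 × s
s = 1.1 x 10^-9 M
Check: 2s = 2.3 × 10^-9 ≪ 0.058, so the approximation is valid.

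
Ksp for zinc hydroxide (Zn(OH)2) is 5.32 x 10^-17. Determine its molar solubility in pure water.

Zn(OH)2(s) ⇌ Zn^2+(aq) + 2 OH^-(aq)
Ksp = [Zn^2+][OH^-]^2
For each mole of Zn(OH)2 that dissolves: [Zn^2+] = s, [OH^-] = 2s.
Substituting: Ksp = s(2s)^2 = 4s^3
s^3 = 5.32 x 10^-17 / 4, so s = 2.37 x 10^-6 M

s = 2.37e-6 M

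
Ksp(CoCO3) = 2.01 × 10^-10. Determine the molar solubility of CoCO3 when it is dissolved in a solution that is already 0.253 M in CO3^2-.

CoCO3(s) ⇌ Co^2+(aq) + CO3^2-(aq)
Ksp = [Co^2+][CO3^2-]
If s mol/L dissolves here, [Co^2+] = s, [CO3^2-] = 0.253 + s ≈ 0.253 (since the CO3^2- already present dominates).
Ksp ≈ s × 0.253
s = 7.94 × 10^-10 M
Check: s = 7.9 x 10^-10 ≪ 0.253, so the approximation is valid.

s = 7.94 × 10^-10 M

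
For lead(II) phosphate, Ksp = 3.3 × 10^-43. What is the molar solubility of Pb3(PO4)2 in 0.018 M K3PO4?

s = 3.4 × 10^-14 M

Pb3(PO4)2(s) <=> 3 Pb^2+(aq) + 2 PO4^3-(aq)
Ksp = [Pb^2+]^3[PO4^3-]^2
Let s = moles of Pb3(PO4)2 that dissolve per litre. [Pb^2+] = 3s, [PO4^3-] = 0.018 + 2s ≈ 0.018 (common-ion effect: PO4^3- is already 0.018 M).
Ksp ≈ (3s)^3 × (0.018)^2
s = 3.4 x 10^-14 M
Check: 2s = 6.7 x 10^-14 ≪ 0.018, so the approximation is valid.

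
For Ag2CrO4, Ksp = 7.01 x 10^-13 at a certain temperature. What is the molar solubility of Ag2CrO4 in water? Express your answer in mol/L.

5.60e-5 M

Ag2CrO4(s) ⇌ 2 Ag^+(aq) + CrO4^2-(aq)
Ksp = [Ag^+]^2[CrO4^2-]
If s mol/L of Ag2CrO4 dissolves, [Ag^+] = 2s and [CrO4^2-] = s.
Ksp = (2s)^2s = 4s^3
s^3 = 7.01 x 10^-13 / 4, so s = 5.60 × 10^-5 M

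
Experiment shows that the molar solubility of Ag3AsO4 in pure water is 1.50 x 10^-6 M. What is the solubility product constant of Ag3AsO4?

1.37 x 10^-22

Ag3AsO4(s) ⇌ 3 Ag^+(aq) + AsO4^3-(aq)
With molar solubility s: [Ag^+] = 3s, [AsO4^3-] = s.
Ksp = [Ag^+]^3[AsO4^3-]
Ksp = (3s)^3s = 27s^4
Ksp = 27 × (1.50 x 10^-6)^4 = 1.37 × 10^-22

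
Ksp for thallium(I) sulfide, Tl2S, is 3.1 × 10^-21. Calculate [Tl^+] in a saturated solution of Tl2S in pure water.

1.8 x 10^-7 M

Tl2S(s) ⇌ 2 Tl^+(aq) + S^2-(aq)
Ksp = [Tl^+]^2[S^2-]
Let s = molar solubility. Then [Tl^+] = 2s and [S^2-] = s.
Substituting: Ksp = (2s)^2s = 4s^3
Solving, s = (3.1 × 10^-21/4)^(1/3) = 9.19 × 10^-8 M
[Tl^+] = 2s = 1.8 x 10^-7 M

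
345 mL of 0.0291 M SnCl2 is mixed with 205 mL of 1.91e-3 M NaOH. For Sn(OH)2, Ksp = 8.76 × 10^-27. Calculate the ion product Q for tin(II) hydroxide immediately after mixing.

Q ≈ 9.25 × 10^-9

Total volume = 345 + 205 = 550 mL.
[Sn^2+] = 2.91 × 10^-2 × (345/550) = 1.825 × 10^-2 M
[OH^-] = 1.91 × 10^-3 × (205/550) = 7.119 x 10^-4 M
Sn(OH)2(s) ⇌ Sn^2+(aq) + 2 OH^-(aq), so Q = [Sn^2+][OH^-]^2
Q = (1.825 x 10^-2)(7.119 x 10^-4)^2 = 9.25 x 10^-9
Q > Ksp, so Sn(OH)2 will precipitate.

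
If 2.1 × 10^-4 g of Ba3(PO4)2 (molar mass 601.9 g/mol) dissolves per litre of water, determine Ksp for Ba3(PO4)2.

Ksp = 5.6e-31

Molar solubility s = (2.1 x 10^-4 g/L) / (601.9 g/mol) = 3.49 × 10^-7 M.
Ba3(PO4)2(s) ⇌ 3 Ba^2+(aq) + 2 PO4^3-(aq)
With molar solubility s: [Ba^2+] = 3s, [PO4^3-] = 2s.
Ksp = [Ba^2+]^3[PO4^3-]^2
Substituting: Ksp = (3s)^3(2s)^2 = 108s^5
Ksp = 108 × (3.49 × 10^-7)^5 = 5.6 x 10^-31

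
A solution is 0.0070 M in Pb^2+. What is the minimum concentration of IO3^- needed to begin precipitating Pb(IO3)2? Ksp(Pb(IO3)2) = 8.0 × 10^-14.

Pb(IO3)2(s) <=> Pb^2+(aq) + 2 IO3^-(aq)
Ksp = [Pb^2+][IO3^-]^2
Precipitation begins when Q = Ksp. With [Pb^2+] = 0.0070 M:
8.0 × 10^-14 = (0.0070) × [IO3^-]^2
[IO3^-] = (8.0 × 10^-14 / 7.0 × 10^-3)^(1/2) = 3.4 × 10^-6 M

3.4e-6 M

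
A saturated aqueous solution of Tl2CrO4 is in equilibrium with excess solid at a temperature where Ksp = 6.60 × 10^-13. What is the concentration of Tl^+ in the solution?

1.10e-4 M

Tl2CrO4(s) ⇌ 2 Tl^+(aq) + CrO4^2-(aq)
Ksp = [Tl^+]^2[CrO4^2-]
With molar solubility s: [Tl^+] = 2s, [CrO4^2-] = s.
Substituting: Ksp = (2s)^2s = 4s^3
s = (6.60 × 10^-13 / 4)^(1/3) = 5.485 × 10^-5 M
[Tl^+] = 2s = 1.10 × 10^-4 M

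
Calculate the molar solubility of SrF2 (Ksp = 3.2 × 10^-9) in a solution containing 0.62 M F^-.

SrF2(s) ⇌ Sr^2+ + 2 F^-
Ksp = [Sr^2+][F^-]^2
Let s = moles of SrF2 that dissolve per litre. [Sr^2+] = s, [F^-] = 0.62 + 2s ≈ 0.62 (common-ion effect: F^- is already 0.62 M).
Ksp ≈ s × (0.62)^2
s = 8.3 × 10^-9 M
Check: 2s = 1.7 × 10^-8 ≪ 0.62, so the approximation is valid.

s = 8.3 × 10^-9 M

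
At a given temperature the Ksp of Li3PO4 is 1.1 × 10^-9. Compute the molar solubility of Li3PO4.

Li3PO4(s) ⇌ 3 Li^+(aq) + PO4^3-(aq)
Ksp = [Li^+]^3[PO4^3-]
If s mol/L of Li3PO4 dissolves, [Li^+] = 3s and [PO4^3-] = s.
Ksp = (3s)^3s = 27s^4
s^4 = 1.1 × 10^-9 / 27, so s = 2.5 × 10^-3 M

s = 2.5 × 10^-3 M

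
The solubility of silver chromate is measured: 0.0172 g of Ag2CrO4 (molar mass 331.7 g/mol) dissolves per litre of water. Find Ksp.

Molar solubility s = (1.72 × 10^-2 g/L) / (331.7 g/mol) = 5.185 × 10^-5 M.
Ag2CrO4(s) ⇌ 2 Ag^+(aq) + CrO4^2-(aq)
For each mole of Ag2CrO4 that dissolves: [Ag^+] = 2s, [CrO4^2-] = s.
Ksp = [Ag^+]^2[CrO4^2-]
Substituting: Ksp = (2s)^2s = 4s^3
With s = 5.185 × 10^-5: Ksp = 5.58 x 10^-13

Ksp = 5.58 × 10^-13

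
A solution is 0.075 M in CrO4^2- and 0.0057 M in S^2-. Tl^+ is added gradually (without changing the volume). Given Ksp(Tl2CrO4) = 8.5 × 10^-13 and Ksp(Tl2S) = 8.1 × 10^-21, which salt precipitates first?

Each salt begins to precipitate when Q = Ksp, i.e. when [Tl^+] reaches its threshold.
For Tl2CrO4: 8.5 × 10^-13 = 0.075 × [Tl^+]^2  ⇒  [Tl^+] = 3.4 x 10^-6 M.
For Tl2S: 8.1 × 10^-21 = 0.0057 × [Tl^+]^2  ⇒  [Tl^+] = 1.2 x 10^-9 M.
The salt with the lower threshold [Tl^+] precipitates first: Tl2S.

Tl2S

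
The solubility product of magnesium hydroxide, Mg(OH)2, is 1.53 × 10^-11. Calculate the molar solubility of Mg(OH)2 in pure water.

s ≈ 1.56e-4 M

Mg(OH)2(s) ⇌ Mg^2+(aq) + 2 OH^-(aq)
Ksp = [Mg^2+][OH^-]^2
If s mol/L of Mg(OH)2 dissolves, [Mg^2+] = s and [OH^-] = 2s.
So Ksp = s × (2s)^2 = 4s^3
s^3 = 1.53 × 10^-11 / 4, so s = 1.56 x 10^-4 M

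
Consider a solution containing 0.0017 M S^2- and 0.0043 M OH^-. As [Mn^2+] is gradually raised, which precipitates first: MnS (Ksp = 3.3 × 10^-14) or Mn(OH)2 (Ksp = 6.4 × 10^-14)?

MnS

Precipitation of each salt starts when its ion product equals its Ksp.
For MnS: 3.3 × 10^-14 = 0.0017 × [Mn^2+]  ⇒  [Mn^2+] = 1.9 × 10^-11 M.
For Mn(OH)2: 6.4 × 10^-14 = (0.0043)^2 × [Mn^2+]  ⇒  [Mn^2+] = 3.5 x 10^-9 M.
The salt with the lower threshold [Mn^2+] precipitates first: MnS.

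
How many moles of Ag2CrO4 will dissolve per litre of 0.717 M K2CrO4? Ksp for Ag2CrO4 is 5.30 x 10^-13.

Ag2CrO4(s) ⇌ 2 Ag^+ + CrO4^2-
Ksp = [Ag^+]^2[CrO4^2-]
Let s be the molar solubility in this solution. [Ag^+] = 2s, [CrO4^2-] = 0.717 + s ≈ 0.717 (since CrO4^2- from K2CrO4 dominates).
Ksp ≈ (2s)^2 × 0.717
s = 4.30 × 10^-7 M
Check: s = 4.3 × 10^-7 ≪ 0.717, so the approximation is valid.

4.30e-7 M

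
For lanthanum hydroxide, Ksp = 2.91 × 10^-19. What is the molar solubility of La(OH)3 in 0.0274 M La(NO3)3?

s ≈ 7.33e-7 M

La(OH)3(s) <=> La^3+(aq) + 3 OH^-(aq)
Ksp = [La^3+][OH^-]^3
Let s be the molar solubility in this solution. [La^3+] = 0.0274 + s ≈ 0.0274, [OH^-] = 3s (common-ion effect: La^3+ is already 0.0274 M).
Ksp ≈ 0.0274 × (3s)^3
s = 7.33 × 10^-7 M
Check: s = 7.3 × 10^-7 ≪ 0.0274, so the approximation is valid.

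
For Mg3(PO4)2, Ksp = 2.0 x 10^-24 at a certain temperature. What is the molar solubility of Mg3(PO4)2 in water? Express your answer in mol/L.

Mg3(PO4)2(s) ⇌ 3 Mg^2+ + 2 PO4^3-
Ksp = [Mg^2+]^3[PO4^3-]^2
If s mol/L of Mg3(PO4)2 dissolves, [Mg^2+] = 3s and [PO4^3-] = 2s.
Substituting: Ksp = (3s)^3(2s)^2 = 108s^5
s^5 = 2.0 x 10^-24 / 108, so s = 7.1 × 10^-6 M

7.1 × 10^-6 M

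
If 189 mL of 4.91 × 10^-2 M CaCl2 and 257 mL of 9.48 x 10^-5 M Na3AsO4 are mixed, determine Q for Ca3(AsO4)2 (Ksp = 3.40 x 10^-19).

2.69 × 10^-14

Total volume = 189 + 257 = 446 mL.
[Ca^2+] = 4.91 × 10^-2 × (189/446) = 2.081 × 10^-2 M
[AsO4^3-] = 9.48 × 10^-5 × (257/446) = 5.463 x 10^-5 M
Ca3(AsO4)2(s) ⇌ 3 Ca^2+(aq) + 2 AsO4^3-(aq), so Q = [Ca^2+]^3[AsO4^3-]^2
Q = (2.081 × 10^-2)^3(5.463 x 10^-5)^2 = 2.69 × 10^-14
Q > Ksp, so Ca3(AsO4)2 will precipitate.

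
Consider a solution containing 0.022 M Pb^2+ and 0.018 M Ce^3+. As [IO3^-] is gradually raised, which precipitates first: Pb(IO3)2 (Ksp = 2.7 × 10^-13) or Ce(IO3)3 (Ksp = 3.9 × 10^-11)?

Pb(IO3)2

Precipitation of each salt starts when its ion product equals its Ksp.
For Pb(IO3)2: 2.7 × 10^-13 = 0.022 × [IO3^-]^2  ⇒  [IO3^-] = 3.5 x 10^-6 M.
For Ce(IO3)3: 3.9 × 10^-11 = 0.018 × [IO3^-]^3  ⇒  [IO3^-] = 1.3 x 10^-3 M.
The salt with the lower threshold [IO3^-] precipitates first: Pb(IO3)2.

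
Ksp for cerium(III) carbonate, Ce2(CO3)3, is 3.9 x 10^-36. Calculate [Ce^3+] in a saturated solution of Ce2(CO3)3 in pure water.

Ce2(CO3)3(s) ⇌ 2 Ce^3+(aq) + 3 CO3^2-(aq)
Ksp = [Ce^3+]^2[CO3^2-]^3
With molar solubility s: [Ce^3+] = 2s, [CO3^2-] = 3s.
Ksp = (2s)^2(3s)^3 = 108s^5
Solving, s = (3.9 x 10^-36/108)^(1/5) = 3.25 x 10^-8 M
[Ce^3+] = 2s = 6.5 × 10^-8 M

[Ce^3+] = 6.5 × 10^-8 M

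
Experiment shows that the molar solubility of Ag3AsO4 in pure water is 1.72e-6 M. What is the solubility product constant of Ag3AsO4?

Ksp = 2.36 × 10^-22

Ag3AsO4(s) ⇌ 3 Ag^+ + AsO4^3-
With molar solubility s: [Ag^+] = 3s, [AsO4^3-] = s.
Ksp = [Ag^+]^3[AsO4^3-]
Ksp = (3s)^3s = 27s^4
With s = 1.72 × 10^-6: Ksp = 2.36 x 10^-22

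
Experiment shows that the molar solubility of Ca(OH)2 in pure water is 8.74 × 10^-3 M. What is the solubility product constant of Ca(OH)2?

Ksp = 2.67e-6

Ca(OH)2(s) ⇌ Ca^2+ + 2 OH^-
If s mol/L of Ca(OH)2 dissolves, [Ca^2+] = s and [OH^-] = 2s.
Ksp = [Ca^2+][OH^-]^2
Substituting: Ksp = s(2s)^2 = 4s^3
With s = 8.74 × 10^-3: Ksp = 2.67 x 10^-6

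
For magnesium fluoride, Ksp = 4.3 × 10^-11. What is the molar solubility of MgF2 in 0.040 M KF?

2.7e-8 M

MgF2(s) <=> Mg^2+(aq) + 2 F^-(aq)
Ksp = [Mg^2+][F^-]^2
Let s be the molar solubility in this solution. [Mg^2+] = s, [F^-] = 0.040 + 2s ≈ 0.040 (common-ion effect: F^- is already 0.040 M).
Ksp ≈ s × (0.040)^2
s = 2.7 x 10^-8 M
Check: 2s = 5.4 × 10^-8 ≪ 0.040, so the approximation is valid.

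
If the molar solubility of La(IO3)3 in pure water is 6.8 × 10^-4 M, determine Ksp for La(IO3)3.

Ksp ≈ 5.8 × 10^-12

La(IO3)3(s) ⇌ La^3+ + 3 IO3^-
Let s = molar solubility. Then [La^3+] = s and [IO3^-] = 3s.
Ksp = [La^3+][IO3^-]^3
Substituting: Ksp = s(3s)^3 = 27s^4
Ksp = 27 × (6.8 × 10^-4)^4 = 5.8 × 10^-12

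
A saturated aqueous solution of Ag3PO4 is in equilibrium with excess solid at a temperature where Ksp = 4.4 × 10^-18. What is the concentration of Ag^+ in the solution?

[Ag^+] ≈ 6.0e-5 M

Ag3PO4(s) <=> 3 Ag^+(aq) + PO4^3-(aq)
Ksp = [Ag^+]^3[PO4^3-]
For each mole of Ag3PO4 that dissolves: [Ag^+] = 3s, [PO4^3-] = s.
So Ksp = (3s)^3 × s = 27s^4
s^4 = 4.4 × 10^-18 / 27, so s = 2.01 × 10^-5 M
[Ag^+] = 3s = 6.0 x 10^-5 M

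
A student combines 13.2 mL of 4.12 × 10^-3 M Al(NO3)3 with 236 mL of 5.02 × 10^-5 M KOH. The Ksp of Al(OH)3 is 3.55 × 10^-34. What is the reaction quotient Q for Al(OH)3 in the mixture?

Total volume = 13.2 + 236 = 249.2 mL.
[Al^3+] = 4.12 × 10^-3 × (13.2/249.2) = 2.182 x 10^-4 M
[OH^-] = 5.02 × 10^-5 × (236/249.2) = 4.754 × 10^-5 M
Al(OH)3(s) ⇌ Al^3+(aq) + 3 OH^-(aq), so Q = [Al^3+][OH^-]^3
Q = (2.182 × 10^-4)(4.754 x 10^-5)^3 = 2.34 × 10^-17
Q > Ksp, so Al(OH)3 will precipitate.

Q ≈ 2.34 x 10^-17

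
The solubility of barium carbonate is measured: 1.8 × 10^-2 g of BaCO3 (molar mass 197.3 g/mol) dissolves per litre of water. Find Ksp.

Molar solubility s = (1.8 x 10^-2 g/L) / (197.3 g/mol) = 9.12 × 10^-5 M.
BaCO3(s) ⇌ Ba^2+ + CO3^2-
If s mol/L of BaCO3 dissolves, [Ba^2+] = s and [CO3^2-] = s.
Ksp = [Ba^2+][CO3^2-]
Ksp = (s)(s) = s^2
Ksp = (9.12 × 10^-5)^2 = 8.3 x 10^-9

Ksp ≈ 8.3e-9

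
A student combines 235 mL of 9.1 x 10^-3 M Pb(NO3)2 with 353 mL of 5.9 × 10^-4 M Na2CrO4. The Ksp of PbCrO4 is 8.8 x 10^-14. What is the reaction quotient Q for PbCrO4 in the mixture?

Q = 1.3 x 10^-6

Total volume = 235 + 353 = 588 mL.
[Pb^2+] = 9.1 x 10^-3 × (235/588) = 3.64 x 10^-3 M
[CrO4^2-] = 5.9 × 10^-4 × (353/588) = 3.54 × 10^-4 M
PbCrO4(s) ⇌ Pb^2+ + CrO4^2-, so Q = [Pb^2+][CrO4^2-]
Q = (3.64 x 10^-3)(3.54 × 10^-4) = 1.3 x 10^-6
Q > Ksp, so PbCrO4 will precipitate.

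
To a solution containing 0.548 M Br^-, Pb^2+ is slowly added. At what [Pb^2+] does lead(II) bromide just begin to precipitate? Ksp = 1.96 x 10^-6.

PbBr2(s) ⇌ Pb^2+ + 2 Br^-
Ksp = [Pb^2+][Br^-]^2
Precipitation begins when Q = Ksp. With [Br^-] = 0.548 M:
1.96 x 10^-6 = (0.548)^2 × [Pb^2+]
[Pb^2+] = (1.96 x 10^-6 / 3.003 × 10^-1) = 6.53 x 10^-6 M

[Pb^2+] = 6.53 x 10^-6 M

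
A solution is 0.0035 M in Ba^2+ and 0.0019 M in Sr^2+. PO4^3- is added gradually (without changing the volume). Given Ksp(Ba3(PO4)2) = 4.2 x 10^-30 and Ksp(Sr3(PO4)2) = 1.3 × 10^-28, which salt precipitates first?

Precipitation of each salt starts when its ion product equals its Ksp.
For Ba3(PO4)2: 4.2 x 10^-30 = (0.0035)^3 × [PO4^3-]^2  ⇒  [PO4^3-] = 9.9 × 10^-12 M.
For Sr3(PO4)2: 1.3 × 10^-28 = (0.0019)^3 × [PO4^3-]^2  ⇒  [PO4^3-] = 1.4 x 10^-10 M.
The salt with the lower threshold [PO4^3-] precipitates first: Ba3(PO4)2.

Ba3(PO4)2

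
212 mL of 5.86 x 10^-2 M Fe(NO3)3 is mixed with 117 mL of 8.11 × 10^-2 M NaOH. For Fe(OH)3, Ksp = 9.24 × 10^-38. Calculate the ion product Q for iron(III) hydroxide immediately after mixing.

Q ≈ 9.06 × 10^-7

Total volume = 212 + 117 = 329 mL.
[Fe^3+] = 5.86 × 10^-2 × (212/329) = 3.776 × 10^-2 M
[OH^-] = 8.11 x 10^-2 × (117/329) = 2.884 × 10^-2 M
Fe(OH)3(s) <=> Fe^3+ + 3 OH^-, so Q = [Fe^3+][OH^-]^3
Q = (3.776 x 10^-2)(2.884 × 10^-2)^3 = 9.06 × 10^-7
Q > Ksp, so Fe(OH)3 will precipitate.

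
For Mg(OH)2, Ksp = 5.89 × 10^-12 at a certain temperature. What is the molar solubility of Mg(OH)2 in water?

Mg(OH)2(s) ⇌ Mg^2+(aq) + 2 OH^-(aq)
Ksp = [Mg^2+][OH^-]^2
For each mole of Mg(OH)2 that dissolves: [Mg^2+] = s, [OH^-] = 2s.
Ksp = s(2s)^2 = 4s^3
Solving, s = (5.89 × 10^-12/4)^(1/3) = 1.14 × 10^-4 M

s = 1.14e-4 M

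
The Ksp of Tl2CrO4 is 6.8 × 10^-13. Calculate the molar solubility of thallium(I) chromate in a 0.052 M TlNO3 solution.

Tl2CrO4(s) <=> 2 Tl^+(aq) + CrO4^2-(aq)
Ksp = [Tl^+]^2[CrO4^2-]
If s mol/L dissolves here, [Tl^+] = 0.052 + 2s ≈ 0.052, [CrO4^2-] = s (common-ion effect: Tl^+ is already 0.052 M).
Ksp ≈ (0.052)^2 × s
s = 2.5 × 10^-10 M
Check: 2s = 5.0 × 10^-10 ≪ 0.052, so the approximation is valid.

s ≈ 2.5 × 10^-10 M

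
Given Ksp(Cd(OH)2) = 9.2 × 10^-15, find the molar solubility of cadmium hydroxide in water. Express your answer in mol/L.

1.3 x 10^-5 M

Cd(OH)2(s) <=> Cd^2+(aq) + 2 OH^-(aq)
Ksp = [Cd^2+][OH^-]^2
Let s = molar solubility. Then [Cd^2+] = s and [OH^-] = 2s.
So Ksp = s × (2s)^2 = 4s^3
Solving, s = (9.2 × 10^-15/4)^(1/3) = 1.3 × 10^-5 M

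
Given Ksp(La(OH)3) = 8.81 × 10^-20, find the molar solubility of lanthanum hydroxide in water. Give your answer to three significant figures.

La(OH)3(s) <=> La^3+ + 3 OH^-
Ksp = [La^3+][OH^-]^3
If s mol/L of La(OH)3 dissolves, [La^3+] = s and [OH^-] = 3s.
Substituting: Ksp = s(3s)^3 = 27s^4
s^4 = 8.81 × 10^-20 / 27, so s = 7.56 × 10^-6 M

s = 7.56 × 10^-6 M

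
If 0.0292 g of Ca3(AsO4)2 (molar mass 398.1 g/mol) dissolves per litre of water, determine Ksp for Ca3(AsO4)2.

Molar solubility s = (2.92 × 10^-2 g/L) / (398.1 g/mol) = 7.335 × 10^-5 M.
Ca3(AsO4)2(s) ⇌ 3 Ca^2+ + 2 AsO4^3-
With molar solubility s: [Ca^2+] = 3s, [AsO4^3-] = 2s.
Ksp = [Ca^2+]^3[AsO4^3-]^2
Substituting: Ksp = (3s)^3(2s)^2 = 108s^5
Ksp = 108 × (7.335 × 10^-5)^5 = 2.29 x 10^-19

2.29 × 10^-19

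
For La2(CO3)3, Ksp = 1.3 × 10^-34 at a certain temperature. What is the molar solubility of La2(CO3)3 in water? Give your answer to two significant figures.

La2(CO3)3(s) <=> 2 La^3+(aq) + 3 CO3^2-(aq)
Ksp = [La^3+]^2[CO3^2-]^3
Let s = molar solubility. Then [La^3+] = 2s and [CO3^2-] = 3s.
Ksp = (2s)^2(3s)^3 = 108s^5
s = (1.3 × 10^-34 / 108)^(1/5) = 6.5 × 10^-8 M

s ≈ 6.5 × 10^-8 M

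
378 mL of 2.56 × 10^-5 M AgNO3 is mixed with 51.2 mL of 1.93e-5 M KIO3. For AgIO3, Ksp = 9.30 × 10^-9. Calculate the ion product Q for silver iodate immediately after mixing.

Q = 5.19 × 10^-11

Total volume = 378 + 51.2 = 429.2 mL.
[Ag^+] = 2.56 × 10^-5 × (378/429.2) = 2.255 × 10^-5 M
[IO3^-] = 1.93 × 10^-5 × (51.2/429.2) = 2.302 × 10^-6 M
AgIO3(s) ⇌ Ag^+(aq) + IO3^-(aq), so Q = [Ag^+][IO3^-]
Q = (2.255 × 10^-5)(2.302 x 10^-6) = 5.19 × 10^-11
Q < Ksp, so no precipitate of AgIO3 forms.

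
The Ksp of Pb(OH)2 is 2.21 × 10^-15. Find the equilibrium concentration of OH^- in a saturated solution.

[OH^-] = 1.64 × 10^-5 M

Pb(OH)2(s) <=> Pb^2+ + 2 OH^-
Ksp = [Pb^2+][OH^-]^2
With molar solubility s: [Pb^2+] = s, [OH^-] = 2s.
Ksp = s(2s)^2 = 4s^3
Solving, s = (2.21 × 10^-15/4)^(1/3) = 8.206 × 10^-6 M
[OH^-] = 2s = 1.64 × 10^-5 M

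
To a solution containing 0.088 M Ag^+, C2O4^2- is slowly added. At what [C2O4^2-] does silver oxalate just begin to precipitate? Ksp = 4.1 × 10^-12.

5.3e-10 M

Ag2C2O4(s) ⇌ 2 Ag^+(aq) + C2O4^2-(aq)
Ksp = [Ag^+]^2[C2O4^2-]
Precipitation begins when Q = Ksp. With [Ag^+] = 0.088 M:
4.1 × 10^-12 = (0.088)^2 × [C2O4^2-]
[C2O4^2-] = (4.1 × 10^-12 / 7.74 x 10^-3) = 5.3 × 10^-10 M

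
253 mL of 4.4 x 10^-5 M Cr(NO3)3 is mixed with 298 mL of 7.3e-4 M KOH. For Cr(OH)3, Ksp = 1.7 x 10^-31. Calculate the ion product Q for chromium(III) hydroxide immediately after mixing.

1.2e-15

Total volume = 253 + 298 = 551 mL.
[Cr^3+] = 4.4 x 10^-5 × (253/551) = 2.02 × 10^-5 M
[OH^-] = 7.3 x 10^-4 × (298/551) = 3.95 × 10^-4 M
Cr(OH)3(s) ⇌ Cr^3+(aq) + 3 OH^-(aq), so Q = [Cr^3+][OH^-]^3
Q = (2.02 × 10^-5)(3.95 × 10^-4)^3 = 1.2 × 10^-15
Q > Ksp, so Cr(OH)3 will precipitate.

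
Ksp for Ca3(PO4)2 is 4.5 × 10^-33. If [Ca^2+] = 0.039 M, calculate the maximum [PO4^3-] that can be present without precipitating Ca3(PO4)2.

[PO4^3-] = 8.7 x 10^-15 M

Ca3(PO4)2(s) <=> 3 Ca^2+ + 2 PO4^3-
Ksp = [Ca^2+]^3[PO4^3-]^2
Precipitation begins when Q = Ksp. With [Ca^2+] = 0.039 M:
4.5 × 10^-33 = (0.039)^3 × [PO4^3-]^2
[PO4^3-] = (4.5 × 10^-33 / 5.93 × 10^-5)^(1/2) = 8.7 × 10^-15 M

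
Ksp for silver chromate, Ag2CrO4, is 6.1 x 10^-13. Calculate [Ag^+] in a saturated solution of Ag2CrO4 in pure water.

[Ag^+] ≈ 1.1 x 10^-4 M

Ag2CrO4(s) ⇌ 2 Ag^+ + CrO4^2-
Ksp = [Ag^+]^2[CrO4^2-]
For each mole of Ag2CrO4 that dissolves: [Ag^+] = 2s, [CrO4^2-] = s.
Substituting: Ksp = (2s)^2s = 4s^3
s = (6.1 x 10^-13 / 4)^(1/3) = 5.34 x 10^-5 M
[Ag^+] = 2s = 1.1 × 10^-4 M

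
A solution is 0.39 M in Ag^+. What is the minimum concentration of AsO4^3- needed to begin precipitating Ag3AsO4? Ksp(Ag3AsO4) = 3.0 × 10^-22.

Ag3AsO4(s) <=> 3 Ag^+ + AsO4^3-
Ksp = [Ag^+]^3[AsO4^3-]
Precipitation begins when Q = Ksp. With [Ag^+] = 0.39 M:
3.0 × 10^-22 = (0.39)^3 × [AsO4^3-]
[AsO4^3-] = (3.0 × 10^-22 / 5.93 × 10^-2) = 5.1 × 10^-21 M

[AsO4^3-] = 5.1 × 10^-21 M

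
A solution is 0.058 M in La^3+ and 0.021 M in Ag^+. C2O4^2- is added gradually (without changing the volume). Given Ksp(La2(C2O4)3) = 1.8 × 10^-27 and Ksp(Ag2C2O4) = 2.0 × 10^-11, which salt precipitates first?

La2(C2O4)3

Precipitation of each salt starts when its ion product equals its Ksp.
For La2(C2O4)3: 1.8 × 10^-27 = (0.058)^2 × [C2O4^2-]^3  ⇒  [C2O4^2-] = 8.1 × 10^-9 M.
For Ag2C2O4: 2.0 × 10^-11 = (0.021)^2 × [C2O4^2-]  ⇒  [C2O4^2-] = 4.5 × 10^-8 M.
The salt with the lower threshold [C2O4^2-] precipitates first: La2(C2O4)3.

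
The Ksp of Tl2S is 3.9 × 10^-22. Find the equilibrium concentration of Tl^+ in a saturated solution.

[Tl^+] = 9.2 × 10^-8 M

Tl2S(s) ⇌ 2 Tl^+ + S^2-
Ksp = [Tl^+]^2[S^2-]
For each mole of Tl2S that dissolves: [Tl^+] = 2s, [S^2-] = s.
Ksp = (2s)^2s = 4s^3
s^3 = 3.9 × 10^-22 / 4, so s = 4.60 × 10^-8 M
[Tl^+] = 2s = 9.2 × 10^-8 M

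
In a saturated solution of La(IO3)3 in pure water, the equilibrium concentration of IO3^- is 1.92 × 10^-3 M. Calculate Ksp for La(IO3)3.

Ksp ≈ 4.53 × 10^-12

La(IO3)3(s) ⇌ La^3+ + 3 IO3^-
Stoichiometry gives [La^3+] = (1/3)[IO3^-] = 6.400 x 10^-4 M.
Ksp = [La^3+][IO3^-]^3
Ksp = 6.400 × 10^-4 × (1.92 × 10^-3)^3 = 4.53 × 10^-12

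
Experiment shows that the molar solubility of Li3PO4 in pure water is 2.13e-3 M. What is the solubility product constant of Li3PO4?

Ksp ≈ 5.56 × 10^-10

Li3PO4(s) ⇌ 3 Li^+ + PO4^3-
If s mol/L of Li3PO4 dissolves, [Li^+] = 3s and [PO4^3-] = s.
Ksp = [Li^+]^3[PO4^3-]
Substituting: Ksp = (3s)^3s = 27s^4
Ksp = 27 × (2.13 × 10^-3)^4 = 5.56 × 10^-10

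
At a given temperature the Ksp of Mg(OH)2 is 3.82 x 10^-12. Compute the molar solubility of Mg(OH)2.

s = 9.85 × 10^-5 M

Mg(OH)2(s) <=> Mg^2+(aq) + 2 OH^-(aq)
Ksp = [Mg^2+][OH^-]^2
For each mole of Mg(OH)2 that dissolves: [Mg^2+] = s, [OH^-] = 2s.
Ksp = s(2s)^2 = 4s^3
s = (3.82 x 10^-12 / 4)^(1/3) = 9.85 × 10^-5 M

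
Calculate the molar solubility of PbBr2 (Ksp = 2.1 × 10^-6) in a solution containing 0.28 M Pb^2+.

s ≈ 1.4 × 10^-3 M

PbBr2(s) ⇌ Pb^2+(aq) + 2 Br^-(aq)
Ksp = [Pb^2+][Br^-]^2
Let s be the molar solubility in this solution. [Pb^2+] = 0.28 + s ≈ 0.28, [Br^-] = 2s (since the Pb^2+ already present dominates).
Ksp ≈ 0.28 × (2s)^2
s = 1.4 x 10^-3 M
Check: s = 1.4 x 10^-3 ≪ 0.28, so the approximation is valid.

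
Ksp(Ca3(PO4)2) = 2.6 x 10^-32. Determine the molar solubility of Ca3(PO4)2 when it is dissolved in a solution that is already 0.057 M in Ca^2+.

Ca3(PO4)2(s) ⇌ 3 Ca^2+(aq) + 2 PO4^3-(aq)
Ksp = [Ca^2+]^3[PO4^3-]^2
Let s be the molar solubility in this solution. [Ca^2+] = 0.057 + 3s ≈ 0.057, [PO4^3-] = 2s (Ksp is small, so little additional dissolves).
Ksp ≈ (0.057)^3 × (2s)^2
s = 5.9 x 10^-15 M
Check: 3s = 1.8 × 10^-14 ≪ 0.057, so the approximation is valid.

5.9 x 10^-15 M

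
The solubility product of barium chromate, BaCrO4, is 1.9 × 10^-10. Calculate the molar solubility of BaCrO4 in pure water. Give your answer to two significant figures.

BaCrO4(s) ⇌ Ba^2+(aq) + CrO4^2-(aq)
Ksp = [Ba^2+][CrO4^2-]
Let s = molar solubility. Then [Ba^2+] = s and [CrO4^2-] = s.
Ksp = s × s = s^2
s = (1.9 × 10^-10)^(1/2) = 1.4 × 10^-5 M

1.4 × 10^-5 M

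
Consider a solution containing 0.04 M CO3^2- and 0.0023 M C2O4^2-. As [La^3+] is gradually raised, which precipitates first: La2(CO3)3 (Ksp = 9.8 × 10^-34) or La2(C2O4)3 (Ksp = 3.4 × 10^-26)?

Each salt begins to precipitate when Q = Ksp, i.e. when [La^3+] reaches its threshold.
For La2(CO3)3: 9.8 × 10^-34 = (0.04)^3 × [La^3+]^2  ⇒  [La^3+] = 3.9 × 10^-15 M.
For La2(C2O4)3: 3.4 × 10^-26 = (0.0023)^3 × [La^3+]^2  ⇒  [La^3+] = 1.7 × 10^-9 M.
The salt with the lower threshold [La^3+] precipitates first: La2(CO3)3.

La2(CO3)3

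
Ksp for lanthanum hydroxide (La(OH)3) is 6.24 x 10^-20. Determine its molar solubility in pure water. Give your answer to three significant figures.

La(OH)3(s) <=> La^3+(aq) + 3 OH^-(aq)
Ksp = [La^3+][OH^-]^3
If s mol/L of La(OH)3 dissolves, [La^3+] = s and [OH^-] = 3s.
So Ksp = s × (3s)^3 = 27s^4
Solving, s = (6.24 x 10^-20/27)^(1/4) = 6.93 × 10^-6 M

s ≈ 6.93e-6 M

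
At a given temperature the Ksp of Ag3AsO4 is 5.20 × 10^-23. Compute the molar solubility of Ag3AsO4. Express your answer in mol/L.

1.18e-6 M

Ag3AsO4(s) ⇌ 3 Ag^+(aq) + AsO4^3-(aq)
Ksp = [Ag^+]^3[AsO4^3-]
For each mole of Ag3AsO4 that dissolves: [Ag^+] = 3s, [AsO4^3-] = s.
Substituting: Ksp = (3s)^3s = 27s^4
s^4 = 5.20 × 10^-23 / 27, so s = 1.18 x 10^-6 M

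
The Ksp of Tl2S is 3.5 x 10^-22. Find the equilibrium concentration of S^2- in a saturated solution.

[S^2-] = 4.4e-8 M

Tl2S(s) ⇌ 2 Tl^+(aq) + S^2-(aq)
Ksp = [Tl^+]^2[S^2-]
Let s = molar solubility. Then [Tl^+] = 2s and [S^2-] = s.
So Ksp = (2s)^2 × s = 4s^3
Solving, s = (3.5 x 10^-22/4)^(1/3) = 4.44 × 10^-8 M
[S^2-] = s = 4.4 x 10^-8 M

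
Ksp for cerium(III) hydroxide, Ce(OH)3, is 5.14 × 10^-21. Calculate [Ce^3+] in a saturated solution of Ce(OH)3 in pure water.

[Ce^3+] = 3.71e-6 M

Ce(OH)3(s) <=> Ce^3+(aq) + 3 OH^-(aq)
Ksp = [Ce^3+][OH^-]^3
With molar solubility s: [Ce^3+] = s, [OH^-] = 3s.
So Ksp = s × (3s)^3 = 27s^4
Solving, s = (5.14 × 10^-21/27)^(1/4) = 3.714 x 10^-6 M
[Ce^3+] = s = 3.71 × 10^-6 M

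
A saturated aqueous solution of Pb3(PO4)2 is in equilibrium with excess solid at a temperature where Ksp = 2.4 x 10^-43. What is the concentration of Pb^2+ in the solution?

3.5 x 10^-9 M

Pb3(PO4)2(s) <=> 3 Pb^2+ + 2 PO4^3-
Ksp = [Pb^2+]^3[PO4^3-]^2
For each mole of Pb3(PO4)2 that dissolves: [Pb^2+] = 3s, [PO4^3-] = 2s.
Substituting: Ksp = (3s)^3(2s)^2 = 108s^5
Solving, s = (2.4 x 10^-43/108)^(1/5) = 1.17 x 10^-9 M
[Pb^2+] = 3s = 3.5 × 10^-9 M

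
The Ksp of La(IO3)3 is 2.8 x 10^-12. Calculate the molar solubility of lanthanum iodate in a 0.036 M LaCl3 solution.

1.4 × 10^-4 M

La(IO3)3(s) ⇌ La^3+(aq) + 3 IO3^-(aq)
Ksp = [La^3+][IO3^-]^3
If s mol/L dissolves here, [La^3+] = 0.036 + s ≈ 0.036, [IO3^-] = 3s (Ksp is small, so little additional dissolves).
Ksp ≈ 0.036 × (3s)^3
s = 1.4 x 10^-4 M
Check: s = 1.4 × 10^-4 ≪ 0.036, so the approximation is valid.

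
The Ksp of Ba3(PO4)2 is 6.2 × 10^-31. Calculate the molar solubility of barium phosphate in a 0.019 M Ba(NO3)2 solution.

Ba3(PO4)2(s) ⇌ 3 Ba^2+(aq) + 2 PO4^3-(aq)
Ksp = [Ba^2+]^3[PO4^3-]^2
Let s = moles of Ba3(PO4)2 that dissolve per litre. [Ba^2+] = 0.019 + 3s ≈ 0.019, [PO4^3-] = 2s (since Ba^2+ from Ba(NO3)2 dominates).
Ksp ≈ (0.019)^3 × (2s)^2
s = 1.5 × 10^-13 M
Check: 3s = 4.5 × 10^-13 ≪ 0.019, so the approximation is valid.

1.5 × 10^-13 M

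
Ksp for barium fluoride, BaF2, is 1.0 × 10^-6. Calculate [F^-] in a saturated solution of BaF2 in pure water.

[F^-] = 1.3 x 10^-2 M

BaF2(s) ⇌ Ba^2+(aq) + 2 F^-(aq)
Ksp = [Ba^2+][F^-]^2
If s mol/L of BaF2 dissolves, [Ba^2+] = s and [F^-] = 2s.
Substituting: Ksp = s(2s)^2 = 4s^3
s = (1.0 × 10^-6 / 4)^(1/3) = 6.30 × 10^-3 M
[F^-] = 2s = 1.3 × 10^-2 M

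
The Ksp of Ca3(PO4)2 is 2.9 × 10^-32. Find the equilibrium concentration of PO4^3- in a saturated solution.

Ca3(PO4)2(s) ⇌ 3 Ca^2+ + 2 PO4^3-
Ksp = [Ca^2+]^3[PO4^3-]^2
Let s = molar solubility. Then [Ca^2+] = 3s and [PO4^3-] = 2s.
Substituting: Ksp = (3s)^3(2s)^2 = 108s^5
Solving, s = (2.9 × 10^-32/108)^(1/5) = 1.93 × 10^-7 M
[PO4^3-] = 2s = 3.9 × 10^-7 M

3.9 x 10^-7 M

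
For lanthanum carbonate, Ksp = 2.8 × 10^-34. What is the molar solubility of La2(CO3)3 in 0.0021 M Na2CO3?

La2(CO3)3(s) ⇌ 2 La^3+(aq) + 3 CO3^2-(aq)
Ksp = [La^3+]^2[CO3^2-]^3
Let s be the molar solubility in this solution. [La^3+] = 2s, [CO3^2-] = 0.0021 + 3s ≈ 0.0021 (since CO3^2- from Na2CO3 dominates).
Ksp ≈ (2s)^2 × (0.0021)^3
s = 8.7 x 10^-14 M
Check: 3s = 2.6 x 10^-13 ≪ 0.0021, so the approximation is valid.

8.7 × 10^-14 M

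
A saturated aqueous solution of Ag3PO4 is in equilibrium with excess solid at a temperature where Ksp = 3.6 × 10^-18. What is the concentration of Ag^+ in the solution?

[Ag^+] = 5.7 x 10^-5 M

Ag3PO4(s) <=> 3 Ag^+ + PO4^3-
Ksp = [Ag^+]^3[PO4^3-]
For each mole of Ag3PO4 that dissolves: [Ag^+] = 3s, [PO4^3-] = s.
Ksp = (3s)^3s = 27s^4
Solving, s = (3.6 × 10^-18/27)^(1/4) = 1.91 × 10^-5 M
[Ag^+] = 3s = 5.7 × 10^-5 M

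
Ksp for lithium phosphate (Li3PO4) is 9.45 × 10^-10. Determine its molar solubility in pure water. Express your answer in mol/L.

2.43 × 10^-3 M

Li3PO4(s) <=> 3 Li^+ + PO4^3-
Ksp = [Li^+]^3[PO4^3-]
Let s = molar solubility. Then [Li^+] = 3s and [PO4^3-] = s.
Substituting: Ksp = (3s)^3s = 27s^4
s = (9.45 × 10^-10 / 27)^(1/4) = 2.43 × 10^-3 M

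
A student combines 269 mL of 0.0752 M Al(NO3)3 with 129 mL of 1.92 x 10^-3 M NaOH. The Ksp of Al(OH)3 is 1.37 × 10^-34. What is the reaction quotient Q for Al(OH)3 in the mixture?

Q = 1.22 × 10^-11

Total volume = 269 + 129 = 398 mL.
[Al^3+] = 7.52 x 10^-2 × (269/398) = 5.083 x 10^-2 M
[OH^-] = 1.92 × 10^-3 × (129/398) = 6.223 x 10^-4 M
Al(OH)3(s) ⇌ Al^3+(aq) + 3 OH^-(aq), so Q = [Al^3+][OH^-]^3
Q = (5.083 x 10^-2)(6.223 × 10^-4)^3 = 1.22 × 10^-11
Q > Ksp, so Al(OH)3 will precipitate.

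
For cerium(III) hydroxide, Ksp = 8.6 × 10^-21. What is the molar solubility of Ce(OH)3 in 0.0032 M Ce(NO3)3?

Ce(OH)3(s) ⇌ Ce^3+(aq) + 3 OH^-(aq)
Ksp = [Ce^3+][OH^-]^3
If s mol/L dissolves here, [Ce^3+] = 0.0032 + s ≈ 0.0032, [OH^-] = 3s (since Ce^3+ from Ce(NO3)3 dominates).
Ksp ≈ 0.0032 × (3s)^3
s = 4.6 × 10^-7 M
Check: s = 4.6 × 10^-7 ≪ 0.0032, so the approximation is valid.

s ≈ 4.6 x 10^-7 M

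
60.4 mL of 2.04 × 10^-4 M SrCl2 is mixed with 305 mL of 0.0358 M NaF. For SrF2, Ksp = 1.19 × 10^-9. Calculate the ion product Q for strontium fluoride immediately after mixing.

Q ≈ 3.01 x 10^-8

Total volume = 60.4 + 305 = 365.4 mL.
[Sr^2+] = 2.04 × 10^-4 × (60.4/365.4) = 3.372 × 10^-5 M
[F^-] = 3.58 × 10^-2 × (305/365.4) = 2.988 x 10^-2 M
SrF2(s) <=> Sr^2+ + 2 F^-, so Q = [Sr^2+][F^-]^2
Q = (3.372 × 10^-5)(2.988 × 10^-2)^2 = 3.01 × 10^-8
Q > Ksp, so SrF2 will precipitate.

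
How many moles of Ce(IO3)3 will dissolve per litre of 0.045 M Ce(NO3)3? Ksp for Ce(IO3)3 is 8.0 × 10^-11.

4.0 x 10^-4 M

Ce(IO3)3(s) ⇌ Ce^3+(aq) + 3 IO3^-(aq)
Ksp = [Ce^3+][IO3^-]^3
Let s = moles of Ce(IO3)3 that dissolve per litre. [Ce^3+] = 0.045 + s ≈ 0.045, [IO3^-] = 3s (since Ce^3+ from Ce(NO3)3 dominates).
Ksp ≈ 0.045 × (3s)^3
s = 4.0 × 10^-4 M
Check: s = 4.0 x 10^-4 ≪ 0.045, so the approximation is valid.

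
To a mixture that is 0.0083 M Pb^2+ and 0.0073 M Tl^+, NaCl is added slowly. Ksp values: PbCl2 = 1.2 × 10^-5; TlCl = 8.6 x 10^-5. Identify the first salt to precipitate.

TlCl

Each salt begins to precipitate when Q = Ksp, i.e. when [Cl^-] reaches its threshold.
For PbCl2: 1.2 × 10^-5 = 0.0083 × [Cl^-]^2  ⇒  [Cl^-] = 3.8 × 10^-2 M.
For TlCl: 8.6 x 10^-5 = 0.0073 × [Cl^-]  ⇒  [Cl^-] = 1.2 × 10^-2 M.
The salt with the lower threshold [Cl^-] precipitates first: TlCl.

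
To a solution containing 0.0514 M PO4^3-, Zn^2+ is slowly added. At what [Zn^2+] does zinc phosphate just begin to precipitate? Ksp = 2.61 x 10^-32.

Zn3(PO4)2(s) ⇌ 3 Zn^2+ + 2 PO4^3-
Ksp = [Zn^2+]^3[PO4^3-]^2
Precipitation begins when Q = Ksp. With [PO4^3-] = 0.0514 M:
2.61 x 10^-32 = (0.0514)^2 × [Zn^2+]^3
[Zn^2+] = (2.61 x 10^-32 / 2.642 x 10^-3)^(1/3) = 2.15 x 10^-10 M

[Zn^2+] = 2.15 × 10^-10 M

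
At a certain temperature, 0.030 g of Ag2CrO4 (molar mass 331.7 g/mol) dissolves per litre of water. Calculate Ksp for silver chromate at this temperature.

Molar solubility s = (3.0 × 10^-2 g/L) / (331.7 g/mol) = 9.04 x 10^-5 M.
Ag2CrO4(s) ⇌ 2 Ag^+ + CrO4^2-
For each mole of Ag2CrO4 that dissolves: [Ag^+] = 2s, [CrO4^2-] = s.
Ksp = [Ag^+]^2[CrO4^2-]
Substituting: Ksp = (2s)^2s = 4s^3
With s = 9.04 x 10^-5: Ksp = 3.0 × 10^-12

3.0 × 10^-12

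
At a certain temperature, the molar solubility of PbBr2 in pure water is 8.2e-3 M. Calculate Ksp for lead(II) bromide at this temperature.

Ksp = 2.2 × 10^-6

PbBr2(s) <=> Pb^2+(aq) + 2 Br^-(aq)
Let s = molar solubility. Then [Pb^2+] = s and [Br^-] = 2s.
Ksp = [Pb^2+][Br^-]^2
Substituting: Ksp = s(2s)^2 = 4s^3
Ksp = 4 × (8.2 × 10^-3)^3 = 2.2 × 10^-6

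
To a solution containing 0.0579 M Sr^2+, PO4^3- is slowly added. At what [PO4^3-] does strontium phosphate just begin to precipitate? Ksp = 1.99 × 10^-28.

[PO4^3-] = 1.01e-12 M

Sr3(PO4)2(s) ⇌ 3 Sr^2+ + 2 PO4^3-
Ksp = [Sr^2+]^3[PO4^3-]^2
Precipitation begins when Q = Ksp. With [Sr^2+] = 0.0579 M:
1.99 × 10^-28 = (0.0579)^3 × [PO4^3-]^2
[PO4^3-] = (1.99 × 10^-28 / 1.941 x 10^-4)^(1/2) = 1.01 x 10^-12 M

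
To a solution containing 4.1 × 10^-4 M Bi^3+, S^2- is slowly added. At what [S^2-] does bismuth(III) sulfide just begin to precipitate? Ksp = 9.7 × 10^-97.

Bi2S3(s) <=> 2 Bi^3+ + 3 S^2-
Ksp = [Bi^3+]^2[S^2-]^3
Precipitation begins when Q = Ksp. With [Bi^3+] = 4.1 × 10^-4 M:
9.7 × 10^-97 = (4.1 × 10^-4)^2 × [S^2-]^3
[S^2-] = (9.7 × 10^-97 / 1.68 × 10^-7)^(1/3) = 1.8 x 10^-30 M

1.8e-30 M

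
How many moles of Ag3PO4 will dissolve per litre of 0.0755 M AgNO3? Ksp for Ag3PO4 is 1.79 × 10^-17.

Ag3PO4(s) ⇌ 3 Ag^+ + PO4^3-
Ksp = [Ag^+]^3[PO4^3-]
Let s be the molar solubility in this solution. [Ag^+] = 0.0755 + 3s ≈ 0.0755, [PO4^3-] = s (common-ion effect: Ag^+ is already 0.0755 M).
Ksp ≈ (0.0755)^3 × s
s = 4.16 x 10^-14 M
Check: 3s = 1.2 x 10^-13 ≪ 0.0755, so the approximation is valid.

s = 4.16 × 10^-14 M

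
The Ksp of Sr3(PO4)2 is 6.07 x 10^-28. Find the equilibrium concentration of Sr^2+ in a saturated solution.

[Sr^2+] = 4.24e-6 M

Sr3(PO4)2(s) ⇌ 3 Sr^2+(aq) + 2 PO4^3-(aq)
Ksp = [Sr^2+]^3[PO4^3-]^2
With molar solubility s: [Sr^2+] = 3s, [PO4^3-] = 2s.
Ksp = (3s)^3(2s)^2 = 108s^5
s^5 = 6.07 x 10^-28 / 108, so s = 1.412 × 10^-6 M
[Sr^2+] = 3s = 4.24 × 10^-6 M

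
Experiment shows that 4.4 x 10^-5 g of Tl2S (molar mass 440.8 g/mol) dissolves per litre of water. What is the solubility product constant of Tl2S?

Ksp ≈ 4.0 × 10^-21

Molar solubility s = (4.4 × 10^-5 g/L) / (440.8 g/mol) = 9.98 x 10^-8 M.
Tl2S(s) ⇌ 2 Tl^+(aq) + S^2-(aq)
With molar solubility s: [Tl^+] = 2s, [S^2-] = s.
Ksp = [Tl^+]^2[S^2-]
So Ksp = (2s)^2 × s = 4s^3
Ksp = 4 × (9.98 x 10^-8)^3 = 4.0 × 10^-21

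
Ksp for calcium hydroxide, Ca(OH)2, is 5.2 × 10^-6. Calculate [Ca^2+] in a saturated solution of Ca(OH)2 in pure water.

Ca(OH)2(s) <=> Ca^2+(aq) + 2 OH^-(aq)
Ksp = [Ca^2+][OH^-]^2
With molar solubility s: [Ca^2+] = s, [OH^-] = 2s.
Substituting: Ksp = s(2s)^2 = 4s^3
Solving, s = (5.2 × 10^-6/4)^(1/3) = 1.09 × 10^-2 M
[Ca^2+] = s = 1.1 × 10^-2 M

[Ca^2+] ≈ 0.011 M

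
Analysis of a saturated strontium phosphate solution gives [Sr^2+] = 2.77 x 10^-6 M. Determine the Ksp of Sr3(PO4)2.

Ksp = 7.25 × 10^-29

Sr3(PO4)2(s) ⇌ 3 Sr^2+(aq) + 2 PO4^3-(aq)
Stoichiometry gives [PO4^3-] = (2/3)[Sr^2+] = 1.847 × 10^-6 M.
Ksp = [Sr^2+]^3[PO4^3-]^2
Ksp = (2.77 × 10^-6)^3 × (1.847 x 10^-6)^2 = 7.25 × 10^-29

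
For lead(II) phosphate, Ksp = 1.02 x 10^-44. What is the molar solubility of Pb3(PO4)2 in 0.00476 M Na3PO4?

Pb3(PO4)2(s) <=> 3 Pb^2+(aq) + 2 PO4^3-(aq)
Ksp = [Pb^2+]^3[PO4^3-]^2
If s mol/L dissolves here, [Pb^2+] = 3s, [PO4^3-] = 0.00476 + 2s ≈ 0.00476 (common-ion effect: PO4^3- is already 0.00476 M).
Ksp ≈ (3s)^3 × (0.00476)^2
s = 2.55 × 10^-14 M
Check: 2s = 5.1 × 10^-14 ≪ 0.00476, so the approximation is valid.

2.55 × 10^-14 M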